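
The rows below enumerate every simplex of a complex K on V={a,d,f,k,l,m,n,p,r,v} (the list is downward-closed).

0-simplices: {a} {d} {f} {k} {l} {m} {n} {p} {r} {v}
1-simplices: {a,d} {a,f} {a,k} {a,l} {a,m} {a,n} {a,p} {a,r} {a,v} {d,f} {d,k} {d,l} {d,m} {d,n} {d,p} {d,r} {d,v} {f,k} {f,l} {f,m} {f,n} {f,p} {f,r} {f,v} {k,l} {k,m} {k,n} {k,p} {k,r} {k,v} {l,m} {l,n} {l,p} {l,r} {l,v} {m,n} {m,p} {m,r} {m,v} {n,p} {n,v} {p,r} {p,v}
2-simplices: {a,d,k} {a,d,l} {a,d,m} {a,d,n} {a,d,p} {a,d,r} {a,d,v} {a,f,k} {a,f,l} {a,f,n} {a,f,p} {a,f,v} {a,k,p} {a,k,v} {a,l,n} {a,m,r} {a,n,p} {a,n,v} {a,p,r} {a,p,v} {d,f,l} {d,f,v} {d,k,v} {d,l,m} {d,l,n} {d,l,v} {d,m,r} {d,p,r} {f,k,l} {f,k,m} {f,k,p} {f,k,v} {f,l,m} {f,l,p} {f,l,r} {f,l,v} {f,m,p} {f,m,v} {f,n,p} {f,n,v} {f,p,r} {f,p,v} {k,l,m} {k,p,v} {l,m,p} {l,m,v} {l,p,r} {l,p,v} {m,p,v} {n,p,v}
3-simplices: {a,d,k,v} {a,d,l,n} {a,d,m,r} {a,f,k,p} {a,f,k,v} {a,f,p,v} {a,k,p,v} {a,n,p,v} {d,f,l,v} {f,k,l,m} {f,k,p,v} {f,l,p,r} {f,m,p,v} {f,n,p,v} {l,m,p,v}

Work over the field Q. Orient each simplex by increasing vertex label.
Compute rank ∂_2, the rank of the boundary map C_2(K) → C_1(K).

n_0=10 n_1=43 n_2=50 n_3=15  [Q]
∂1: piv[ad,af,ak,al,am,an,ap,ar,av] rk=9  ker:df,dk,dl,dm,dn,dp,dr,dv,fk,fl,fm,fn,fp,fr,fv,kl,km,kn,kp,kr,kv,lm,ln,lp,lr,lv,mn,mp,mr,mv,np,nv,pr,pv
∂2: piv[adk,adl,adm,adn,adp,adr,adv,afk,afl,afn,afp,afv,akp,akv,aln,amr,anp,anv,apr,apv,dfl,dlm,dlv,fkl,fkm,flm,flp,flr,fmp,fmv,fpr] rk=31  ker:dfv,dkv,dln,dmr,dpr,fkp,fkv,flv,fnp,fnv,fpv,klm,kpv,lmp,lmv,lpr,lpv,mpv,npv
∂3: piv[adkv,adln,admr,afkp,afkv,afpv,akpv,anpv,dflv,fklm,flpr,fmpv,fnpv,lmpv] rk=14  ker:fkpv
rk∂_2=31

rank∂_2=31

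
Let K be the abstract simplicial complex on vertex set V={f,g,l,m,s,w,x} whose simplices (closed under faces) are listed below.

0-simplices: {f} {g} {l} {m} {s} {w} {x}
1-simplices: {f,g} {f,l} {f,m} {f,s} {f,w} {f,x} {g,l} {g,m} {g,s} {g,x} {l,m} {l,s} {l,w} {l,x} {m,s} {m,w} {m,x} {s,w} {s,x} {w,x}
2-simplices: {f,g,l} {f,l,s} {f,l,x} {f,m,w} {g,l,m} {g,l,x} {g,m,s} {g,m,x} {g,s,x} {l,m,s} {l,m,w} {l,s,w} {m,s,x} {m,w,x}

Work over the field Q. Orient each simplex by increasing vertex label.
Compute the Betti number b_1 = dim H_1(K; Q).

n_0=7 n_1=20 n_2=14  [Q]
∂1: piv[fg,fl,fm,fs,fw,fx] rk=6  ker:gl,gm,gs,gx,lm,ls,lw,lx,ms,mw,mx,sw,sx,wx
∂2: piv[fgl,fls,flx,fmw,glm,glx,gms,gmx,gsx,lms,lmw,lsw,mwx] rk=13  ker:msx
b_1=(20−6)−13=1

b_1=1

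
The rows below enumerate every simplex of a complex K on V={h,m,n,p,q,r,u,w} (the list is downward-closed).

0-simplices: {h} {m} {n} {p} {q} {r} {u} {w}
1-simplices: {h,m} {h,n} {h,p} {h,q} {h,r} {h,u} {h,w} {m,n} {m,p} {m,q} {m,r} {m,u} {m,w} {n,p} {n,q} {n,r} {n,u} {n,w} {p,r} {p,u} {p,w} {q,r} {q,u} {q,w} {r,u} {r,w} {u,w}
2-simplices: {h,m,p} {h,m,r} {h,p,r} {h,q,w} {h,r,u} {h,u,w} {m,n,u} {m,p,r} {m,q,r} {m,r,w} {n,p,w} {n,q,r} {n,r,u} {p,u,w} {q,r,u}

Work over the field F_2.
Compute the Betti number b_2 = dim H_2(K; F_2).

n_0=8 n_1=27 n_2=15  [Z2]
∂1: piv[hm,hn,hp,hq,hr,hu,hw] rk=7  ker:mn,mp,mq,mr,mu,mw,np,nq,nr,nu,nw,pr,pu,pw,qr,qu,qw,ru,rw,uw
∂2: piv[hmp,hmr,hpr,hqw,hru,huw,mnu,mqr,mrw,npw,nqr,nru,puw,qru] rk=14  ker:mpr
b_2=(15−14)−0=1

b_2=1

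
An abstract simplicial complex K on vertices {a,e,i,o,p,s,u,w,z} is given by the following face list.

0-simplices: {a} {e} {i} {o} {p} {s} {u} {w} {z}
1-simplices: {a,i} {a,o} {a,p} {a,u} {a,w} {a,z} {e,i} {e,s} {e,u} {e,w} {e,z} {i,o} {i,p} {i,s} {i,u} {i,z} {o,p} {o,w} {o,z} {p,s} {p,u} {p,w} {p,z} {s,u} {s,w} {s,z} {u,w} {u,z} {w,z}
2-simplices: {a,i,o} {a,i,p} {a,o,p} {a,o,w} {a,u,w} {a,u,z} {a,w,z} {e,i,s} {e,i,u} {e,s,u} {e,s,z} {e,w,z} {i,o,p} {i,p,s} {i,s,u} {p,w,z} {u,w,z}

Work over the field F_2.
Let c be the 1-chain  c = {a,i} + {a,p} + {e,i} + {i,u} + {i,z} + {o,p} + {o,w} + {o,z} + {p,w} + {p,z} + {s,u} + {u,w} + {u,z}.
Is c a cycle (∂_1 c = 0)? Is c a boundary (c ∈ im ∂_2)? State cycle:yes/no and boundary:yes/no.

n_0=9 n_1=29 n_2=17  [Z2]
∂1: piv[ai,ao,ap,au,aw,az,ei,es] rk=8  ker:eu,ew,ez,io,ip,is,iu,iz,op,ow,oz,ps,pu,pw,pz,su,sw,sz,uw,uz,wz
∂2: piv[aio,aip,aop,aow,auw,auz,awz,eis,eiu,esu,esz,ewz,ips,pwz] rk=14  ker:iop,isu,uwz
∂1c = {e} + {o} + {s} + {w}

cycle:no boundary:no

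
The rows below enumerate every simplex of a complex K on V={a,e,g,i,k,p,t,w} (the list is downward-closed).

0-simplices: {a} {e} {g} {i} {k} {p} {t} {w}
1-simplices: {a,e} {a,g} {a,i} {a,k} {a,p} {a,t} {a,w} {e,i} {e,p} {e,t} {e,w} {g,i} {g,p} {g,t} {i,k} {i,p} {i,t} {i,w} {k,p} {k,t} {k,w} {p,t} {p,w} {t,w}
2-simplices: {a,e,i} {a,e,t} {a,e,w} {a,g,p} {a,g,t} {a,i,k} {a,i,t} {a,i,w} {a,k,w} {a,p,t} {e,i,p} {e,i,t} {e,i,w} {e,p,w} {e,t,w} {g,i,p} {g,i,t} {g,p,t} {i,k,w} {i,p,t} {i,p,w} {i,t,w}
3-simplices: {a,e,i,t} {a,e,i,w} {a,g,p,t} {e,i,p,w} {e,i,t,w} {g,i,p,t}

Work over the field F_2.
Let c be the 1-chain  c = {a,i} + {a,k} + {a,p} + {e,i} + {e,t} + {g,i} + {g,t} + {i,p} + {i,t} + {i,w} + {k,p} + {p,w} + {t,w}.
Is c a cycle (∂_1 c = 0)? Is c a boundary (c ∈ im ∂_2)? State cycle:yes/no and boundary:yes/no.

cycle:no boundary:no

n_0=8 n_1=24 n_2=22 n_3=6  [Z2]
∂1: piv[ae,ag,ai,ak,ap,at,aw] rk=7  ker:ei,ep,et,ew,gi,gp,gt,ik,ip,it,iw,kp,kt,kw,pt,pw,tw
∂2: piv[aei,aet,aew,agp,agt,aik,ait,aiw,akw,apt,eip,epw,etw,gip,git] rk=15  ker:eit,eiw,gpt,ikw,ipt,ipw,itw
∂3: piv[aeit,aeiw,agpt,eipw,eitw,gipt] rk=6
∂1c = {a} + {w}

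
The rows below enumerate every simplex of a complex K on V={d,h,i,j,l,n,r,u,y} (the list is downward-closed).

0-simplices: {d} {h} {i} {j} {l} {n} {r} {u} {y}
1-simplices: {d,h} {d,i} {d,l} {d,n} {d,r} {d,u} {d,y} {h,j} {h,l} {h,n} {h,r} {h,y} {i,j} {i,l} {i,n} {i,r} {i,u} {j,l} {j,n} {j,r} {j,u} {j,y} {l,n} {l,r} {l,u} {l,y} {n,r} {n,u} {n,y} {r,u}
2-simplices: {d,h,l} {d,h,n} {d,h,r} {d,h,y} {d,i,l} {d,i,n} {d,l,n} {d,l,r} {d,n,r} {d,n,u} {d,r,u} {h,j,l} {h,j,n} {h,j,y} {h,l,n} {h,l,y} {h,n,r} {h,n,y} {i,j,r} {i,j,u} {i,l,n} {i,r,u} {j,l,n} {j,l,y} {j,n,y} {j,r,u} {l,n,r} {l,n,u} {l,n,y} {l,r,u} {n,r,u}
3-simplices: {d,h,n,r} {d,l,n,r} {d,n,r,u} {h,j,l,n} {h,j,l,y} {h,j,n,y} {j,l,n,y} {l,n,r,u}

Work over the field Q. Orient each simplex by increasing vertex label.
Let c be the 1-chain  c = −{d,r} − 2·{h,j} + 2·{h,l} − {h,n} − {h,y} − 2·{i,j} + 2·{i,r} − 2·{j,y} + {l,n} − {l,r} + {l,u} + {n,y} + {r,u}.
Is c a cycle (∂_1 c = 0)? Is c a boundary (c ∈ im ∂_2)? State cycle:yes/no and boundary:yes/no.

n_0=9 n_1=30 n_2=31 n_3=8  [Q]
∂1: piv[dh,di,dl,dn,dr,du,dy,hj] rk=8  ker:hl,hn,hr,hy,ij,il,in,ir,iu,jl,jn,jr,ju,jy,ln,lr,lu,ly,nr,nu,ny,ru
∂2: piv[dhl,dhn,dhr,dhy,dil,din,dln,dlr,dnr,dnu,dru,hjl,hjn,hjy,hly,hny,ijr,iju,iru,lnu] rk=20  ker:hln,hnr,iln,jln,jly,jny,jru,lnr,lny,lru,nru
∂3: piv[dhnr,dlnr,dnru,hjln,hjly,hjny,jlny,lnru] rk=8
∂1c = {d} + 2·{h} − 2·{j} + {l} − {n} − {r} + 2·{u} − 2·{y}

cycle:no boundary:no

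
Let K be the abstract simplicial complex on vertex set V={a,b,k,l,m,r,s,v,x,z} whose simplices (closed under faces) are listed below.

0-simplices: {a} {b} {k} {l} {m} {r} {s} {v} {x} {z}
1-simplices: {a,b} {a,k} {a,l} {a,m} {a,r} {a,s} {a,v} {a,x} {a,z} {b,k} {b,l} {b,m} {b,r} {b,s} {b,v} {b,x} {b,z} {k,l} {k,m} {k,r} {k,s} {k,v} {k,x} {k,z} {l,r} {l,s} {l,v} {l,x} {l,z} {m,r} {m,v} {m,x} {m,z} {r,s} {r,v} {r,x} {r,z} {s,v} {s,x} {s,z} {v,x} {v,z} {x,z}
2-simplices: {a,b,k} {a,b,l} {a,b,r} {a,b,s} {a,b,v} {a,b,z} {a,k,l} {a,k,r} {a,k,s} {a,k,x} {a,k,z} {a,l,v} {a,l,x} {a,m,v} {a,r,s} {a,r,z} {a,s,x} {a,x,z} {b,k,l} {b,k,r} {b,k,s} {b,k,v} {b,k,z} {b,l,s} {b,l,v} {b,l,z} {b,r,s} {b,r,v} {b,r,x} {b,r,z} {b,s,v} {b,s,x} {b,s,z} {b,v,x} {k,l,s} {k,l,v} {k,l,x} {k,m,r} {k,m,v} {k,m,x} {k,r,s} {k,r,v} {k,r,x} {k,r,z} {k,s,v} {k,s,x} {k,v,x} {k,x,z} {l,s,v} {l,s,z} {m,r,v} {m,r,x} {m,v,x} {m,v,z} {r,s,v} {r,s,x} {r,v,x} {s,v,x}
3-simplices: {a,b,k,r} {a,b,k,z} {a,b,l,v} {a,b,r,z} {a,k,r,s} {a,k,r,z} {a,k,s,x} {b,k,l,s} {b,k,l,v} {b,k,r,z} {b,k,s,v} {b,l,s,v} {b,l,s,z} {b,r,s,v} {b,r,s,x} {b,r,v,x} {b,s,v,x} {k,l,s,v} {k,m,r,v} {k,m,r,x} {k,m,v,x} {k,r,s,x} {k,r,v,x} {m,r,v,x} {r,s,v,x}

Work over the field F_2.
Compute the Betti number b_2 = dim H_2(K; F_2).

b_2=6

n_0=10 n_1=43 n_2=58 n_3=25  [Z2]
∂1: piv[ab,ak,al,am,ar,as,av,ax,az] rk=9  ker:bk,bl,bm,br,bs,bv,bx,bz,kl,km,kr,ks,kv,kx,kz,lr,ls,lv,lx,lz,mr,mv,mx,mz,rs,rv,rx,rz,sv,sx,sz,vx,vz,xz
∂2: piv[abk,abl,abr,abs,abv,abz,akl,akr,aks,akx,akz,alv,alx,amv,ars,arz,asx,axz,bkv,bls,blz,brv,brx,bsv,bsx,bsz,bvx,kmr,kmv,kmx,mvz] rk=31  ker:bkl,bkr,bks,bkz,blv,brs,brz,kls,klv,klx,krs,krv,krx,krz,ksv,ksx,kvx,kxz,lsv,lsz,mrv,mrx,mvx,rsv,rsx,rvx,svx
∂3: piv[abkr,abkz,ablv,abrz,akrs,akrz,aksx,bkls,bklv,bksv,blsv,blsz,brsv,brsx,brvx,bsvx,kmrv,kmrx,kmvx,krsx,krvx] rk=21  ker:bkrz,klsv,mrvx,rsvx
b_2=(58−31)−21=6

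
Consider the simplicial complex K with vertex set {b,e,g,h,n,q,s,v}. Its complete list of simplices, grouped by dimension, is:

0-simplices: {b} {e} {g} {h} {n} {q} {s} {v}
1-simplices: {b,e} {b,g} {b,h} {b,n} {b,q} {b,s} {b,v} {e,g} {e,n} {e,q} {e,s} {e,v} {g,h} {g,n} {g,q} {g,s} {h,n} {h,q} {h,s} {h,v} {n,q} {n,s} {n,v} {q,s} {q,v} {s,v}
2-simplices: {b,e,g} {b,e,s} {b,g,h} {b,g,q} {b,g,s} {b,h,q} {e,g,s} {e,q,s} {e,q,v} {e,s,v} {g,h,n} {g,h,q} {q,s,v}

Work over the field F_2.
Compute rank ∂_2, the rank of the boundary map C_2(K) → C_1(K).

n_0=8 n_1=26 n_2=13  [Z2]
∂1: piv[be,bg,bh,bn,bq,bs,bv] rk=7  ker:eg,en,eq,es,ev,gh,gn,gq,gs,hn,hq,hs,hv,nq,ns,nv,qs,qv,sv
∂2: piv[beg,bes,bgh,bgq,bgs,bhq,eqs,eqv,esv,ghn] rk=10  ker:egs,ghq,qsv
rk∂_2=10

rank∂_2=10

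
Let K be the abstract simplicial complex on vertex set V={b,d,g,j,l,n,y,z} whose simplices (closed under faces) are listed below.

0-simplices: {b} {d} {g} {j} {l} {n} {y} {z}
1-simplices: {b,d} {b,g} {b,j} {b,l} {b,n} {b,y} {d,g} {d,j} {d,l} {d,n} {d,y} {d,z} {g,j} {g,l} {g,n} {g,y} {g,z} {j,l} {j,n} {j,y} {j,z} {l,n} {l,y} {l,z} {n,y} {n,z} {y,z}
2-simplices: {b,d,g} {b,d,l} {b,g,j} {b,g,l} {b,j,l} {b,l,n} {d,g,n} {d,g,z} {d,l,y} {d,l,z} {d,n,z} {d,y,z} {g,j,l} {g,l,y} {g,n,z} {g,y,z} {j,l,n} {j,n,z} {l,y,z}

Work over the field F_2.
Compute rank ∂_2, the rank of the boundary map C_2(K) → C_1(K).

n_0=8 n_1=27 n_2=19  [Z2]
∂1: piv[bd,bg,bj,bl,bn,by,dz] rk=7  ker:dg,dj,dl,dn,dy,gj,gl,gn,gy,gz,jl,jn,jy,jz,ln,ly,lz,ny,nz,yz
∂2: piv[bdg,bdl,bgj,bgl,bjl,bln,dgn,dgz,dly,dlz,dnz,dyz,gly,jln,jnz] rk=15  ker:gjl,gnz,gyz,lyz
rk∂_2=15

rank∂_2=15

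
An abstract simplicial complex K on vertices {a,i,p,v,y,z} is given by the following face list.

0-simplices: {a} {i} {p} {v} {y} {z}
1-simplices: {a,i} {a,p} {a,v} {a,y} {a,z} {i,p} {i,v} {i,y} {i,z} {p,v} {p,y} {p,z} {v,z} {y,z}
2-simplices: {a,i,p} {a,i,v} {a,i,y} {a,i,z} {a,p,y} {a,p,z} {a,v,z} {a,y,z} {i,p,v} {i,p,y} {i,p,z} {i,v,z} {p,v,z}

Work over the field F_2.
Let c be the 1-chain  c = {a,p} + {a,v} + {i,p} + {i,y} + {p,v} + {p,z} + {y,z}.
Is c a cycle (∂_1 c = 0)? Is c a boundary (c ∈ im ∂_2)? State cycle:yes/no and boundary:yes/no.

n_0=6 n_1=14 n_2=13  [Z2]
∂1: piv[ai,ap,av,ay,az] rk=5  ker:ip,iv,iy,iz,pv,py,pz,vz,yz
∂2: piv[aip,aiv,aiy,aiz,apy,apz,avz,ayz,ipv] rk=9  ker:ipy,ipz,ivz,pvz
∂1c = 0
c vs im∂2: reduces to 0 ⇒ boundary

cycle:yes boundary:yes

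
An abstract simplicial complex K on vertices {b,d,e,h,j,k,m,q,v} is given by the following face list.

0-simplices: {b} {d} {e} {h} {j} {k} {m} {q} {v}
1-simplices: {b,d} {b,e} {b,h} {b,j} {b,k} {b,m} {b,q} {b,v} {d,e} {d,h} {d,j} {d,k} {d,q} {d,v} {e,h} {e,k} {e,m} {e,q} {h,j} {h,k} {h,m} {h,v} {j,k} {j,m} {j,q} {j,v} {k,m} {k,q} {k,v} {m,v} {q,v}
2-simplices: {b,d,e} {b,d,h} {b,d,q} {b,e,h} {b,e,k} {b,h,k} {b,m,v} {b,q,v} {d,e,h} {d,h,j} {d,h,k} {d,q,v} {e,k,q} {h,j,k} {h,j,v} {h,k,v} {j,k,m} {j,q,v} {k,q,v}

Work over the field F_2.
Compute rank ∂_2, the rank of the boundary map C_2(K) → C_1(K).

n_0=9 n_1=31 n_2=19  [Z2]
∂1: piv[bd,be,bh,bj,bk,bm,bq,bv] rk=8  ker:de,dh,dj,dk,dq,dv,eh,ek,em,eq,hj,hk,hm,hv,jk,jm,jq,jv,km,kq,kv,mv,qv
∂2: piv[bde,bdh,bdq,beh,bek,bhk,bmv,bqv,dhj,dhk,dqv,ekq,hjk,hjv,hkv,jkm,jqv,kqv] rk=18  ker:deh
rk∂_2=18

rank∂_2=18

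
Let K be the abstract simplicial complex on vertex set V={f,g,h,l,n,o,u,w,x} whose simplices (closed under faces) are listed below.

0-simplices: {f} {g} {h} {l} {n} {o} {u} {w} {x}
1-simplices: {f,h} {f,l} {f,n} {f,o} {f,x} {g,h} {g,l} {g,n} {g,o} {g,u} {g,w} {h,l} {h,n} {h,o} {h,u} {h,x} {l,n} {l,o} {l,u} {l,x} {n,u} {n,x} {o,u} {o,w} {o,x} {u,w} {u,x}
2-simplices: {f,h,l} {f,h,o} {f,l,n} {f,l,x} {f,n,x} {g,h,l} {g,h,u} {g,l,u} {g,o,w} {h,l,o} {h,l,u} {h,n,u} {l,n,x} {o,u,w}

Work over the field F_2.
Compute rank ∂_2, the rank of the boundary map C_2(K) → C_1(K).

rank∂_2=12

n_0=9 n_1=27 n_2=14  [Z2]
∂1: piv[fh,fl,fn,fo,fx,gh,gu,gw] rk=8  ker:gl,gn,go,hl,hn,ho,hu,hx,ln,lo,lu,lx,nu,nx,ou,ow,ox,uw,ux
∂2: piv[fhl,fho,fln,flx,fnx,ghl,ghu,glu,gow,hlo,hnu,ouw] rk=12  ker:hlu,lnx
rk∂_2=12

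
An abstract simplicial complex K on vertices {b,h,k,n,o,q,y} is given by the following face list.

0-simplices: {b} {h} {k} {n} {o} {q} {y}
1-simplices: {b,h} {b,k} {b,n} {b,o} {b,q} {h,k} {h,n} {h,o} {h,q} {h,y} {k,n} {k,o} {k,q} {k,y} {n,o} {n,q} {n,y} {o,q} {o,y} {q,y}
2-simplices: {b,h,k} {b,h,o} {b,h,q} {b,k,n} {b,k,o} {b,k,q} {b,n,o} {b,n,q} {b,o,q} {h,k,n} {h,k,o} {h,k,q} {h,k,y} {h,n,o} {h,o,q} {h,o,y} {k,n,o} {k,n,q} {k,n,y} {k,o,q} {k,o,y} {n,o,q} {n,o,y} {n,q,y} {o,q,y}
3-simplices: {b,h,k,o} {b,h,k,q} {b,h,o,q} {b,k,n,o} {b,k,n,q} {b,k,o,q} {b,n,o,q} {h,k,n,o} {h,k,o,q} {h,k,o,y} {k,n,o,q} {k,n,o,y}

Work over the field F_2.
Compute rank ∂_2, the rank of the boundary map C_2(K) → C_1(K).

rank∂_2=14

n_0=7 n_1=20 n_2=25 n_3=12  [Z2]
∂1: piv[bh,bk,bn,bo,bq,hy] rk=6  ker:hk,hn,ho,hq,kn,ko,kq,ky,no,nq,ny,oq,oy,qy
∂2: piv[bhk,bho,bhq,bkn,bko,bkq,bno,bnq,boq,hkn,hky,hoy,kny,nqy] rk=14  ker:hko,hkq,hno,hoq,kno,knq,koq,koy,noq,noy,oqy
∂3: piv[bhko,bhkq,bhoq,bkno,bknq,bkoq,bnoq,hkno,hkoy,knoy] rk=10  ker:hkoq,knoq
rk∂_2=14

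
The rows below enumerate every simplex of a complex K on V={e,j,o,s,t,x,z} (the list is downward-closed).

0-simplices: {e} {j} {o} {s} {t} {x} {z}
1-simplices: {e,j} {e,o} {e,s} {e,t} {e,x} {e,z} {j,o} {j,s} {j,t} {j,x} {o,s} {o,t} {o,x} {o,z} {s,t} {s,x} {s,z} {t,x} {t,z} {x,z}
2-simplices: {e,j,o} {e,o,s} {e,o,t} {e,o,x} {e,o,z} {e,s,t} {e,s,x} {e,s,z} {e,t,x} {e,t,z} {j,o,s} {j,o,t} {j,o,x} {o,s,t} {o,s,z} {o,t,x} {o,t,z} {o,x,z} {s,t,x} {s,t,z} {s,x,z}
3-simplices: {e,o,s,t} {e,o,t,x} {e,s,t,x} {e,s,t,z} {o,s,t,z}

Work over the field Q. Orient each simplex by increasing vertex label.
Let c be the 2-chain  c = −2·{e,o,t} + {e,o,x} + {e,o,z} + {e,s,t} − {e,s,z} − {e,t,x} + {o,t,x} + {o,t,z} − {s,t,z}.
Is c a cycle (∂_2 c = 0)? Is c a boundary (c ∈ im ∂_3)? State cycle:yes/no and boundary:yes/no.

n_0=7 n_1=20 n_2=21 n_3=5  [Q]
∂1: piv[ej,eo,es,et,ex,ez] rk=6  ker:jo,js,jt,jx,os,ot,ox,oz,st,sx,sz,tx,tz,xz
∂2: piv[ejo,eos,eot,eox,eoz,est,esx,esz,etx,etz,jos,jot,jox,oxz] rk=14  ker:ost,osz,otx,otz,stx,stz,sxz
∂3: piv[eost,eotx,estx,estz,ostz] rk=5
∂2c = 0
c vs im∂3: residual ≠ 0 ⇒ not boundary

cycle:yes boundary:no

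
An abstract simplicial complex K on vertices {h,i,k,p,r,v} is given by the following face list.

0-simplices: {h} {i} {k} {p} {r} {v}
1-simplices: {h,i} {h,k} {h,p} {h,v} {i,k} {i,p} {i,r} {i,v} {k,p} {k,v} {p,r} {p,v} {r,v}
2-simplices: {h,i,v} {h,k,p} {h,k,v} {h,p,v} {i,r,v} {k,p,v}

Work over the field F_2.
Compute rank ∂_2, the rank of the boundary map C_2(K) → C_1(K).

n_0=6 n_1=13 n_2=6  [Z2]
∂1: piv[hi,hk,hp,hv,ir] rk=5  ker:ik,ip,iv,kp,kv,pr,pv,rv
∂2: piv[hiv,hkp,hkv,hpv,irv] rk=5  ker:kpv
rk∂_2=5

rank∂_2=5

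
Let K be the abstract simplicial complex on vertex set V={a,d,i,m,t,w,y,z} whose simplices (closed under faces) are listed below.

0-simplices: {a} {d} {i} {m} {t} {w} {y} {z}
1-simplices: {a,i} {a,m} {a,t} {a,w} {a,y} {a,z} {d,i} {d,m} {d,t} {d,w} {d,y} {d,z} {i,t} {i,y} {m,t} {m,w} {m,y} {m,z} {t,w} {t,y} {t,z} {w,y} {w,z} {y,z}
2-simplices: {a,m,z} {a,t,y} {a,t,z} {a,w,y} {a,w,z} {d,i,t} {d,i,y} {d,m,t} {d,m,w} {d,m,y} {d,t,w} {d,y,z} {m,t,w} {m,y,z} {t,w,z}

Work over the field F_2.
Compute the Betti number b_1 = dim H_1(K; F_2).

n_0=8 n_1=24 n_2=15  [Z2]
∂1: piv[ai,am,at,aw,ay,az,di] rk=7  ker:dm,dt,dw,dy,dz,it,iy,mt,mw,my,mz,tw,ty,tz,wy,wz,yz
∂2: piv[amz,aty,atz,awy,awz,dit,diy,dmt,dmw,dmy,dtw,dyz,myz,twz] rk=14  ker:mtw
b_1=(24−7)−14=3

b_1=3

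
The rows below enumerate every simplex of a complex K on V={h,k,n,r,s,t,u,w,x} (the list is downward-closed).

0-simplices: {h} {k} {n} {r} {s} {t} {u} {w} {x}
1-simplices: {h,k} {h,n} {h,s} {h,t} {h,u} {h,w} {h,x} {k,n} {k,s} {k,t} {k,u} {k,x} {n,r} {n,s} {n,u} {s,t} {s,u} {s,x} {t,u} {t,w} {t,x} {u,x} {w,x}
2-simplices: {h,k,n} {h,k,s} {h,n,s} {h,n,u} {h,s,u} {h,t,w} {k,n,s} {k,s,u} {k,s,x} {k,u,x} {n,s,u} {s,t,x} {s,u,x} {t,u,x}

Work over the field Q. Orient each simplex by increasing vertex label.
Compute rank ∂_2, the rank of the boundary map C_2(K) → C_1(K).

rank∂_2=11

n_0=9 n_1=23 n_2=14  [Q]
∂1: piv[hk,hn,hs,ht,hu,hw,hx,nr] rk=8  ker:kn,ks,kt,ku,kx,ns,nu,st,su,sx,tu,tw,tx,ux,wx
∂2: piv[hkn,hks,hns,hnu,hsu,htw,ksu,ksx,kux,stx,tux] rk=11  ker:kns,nsu,sux
rk∂_2=11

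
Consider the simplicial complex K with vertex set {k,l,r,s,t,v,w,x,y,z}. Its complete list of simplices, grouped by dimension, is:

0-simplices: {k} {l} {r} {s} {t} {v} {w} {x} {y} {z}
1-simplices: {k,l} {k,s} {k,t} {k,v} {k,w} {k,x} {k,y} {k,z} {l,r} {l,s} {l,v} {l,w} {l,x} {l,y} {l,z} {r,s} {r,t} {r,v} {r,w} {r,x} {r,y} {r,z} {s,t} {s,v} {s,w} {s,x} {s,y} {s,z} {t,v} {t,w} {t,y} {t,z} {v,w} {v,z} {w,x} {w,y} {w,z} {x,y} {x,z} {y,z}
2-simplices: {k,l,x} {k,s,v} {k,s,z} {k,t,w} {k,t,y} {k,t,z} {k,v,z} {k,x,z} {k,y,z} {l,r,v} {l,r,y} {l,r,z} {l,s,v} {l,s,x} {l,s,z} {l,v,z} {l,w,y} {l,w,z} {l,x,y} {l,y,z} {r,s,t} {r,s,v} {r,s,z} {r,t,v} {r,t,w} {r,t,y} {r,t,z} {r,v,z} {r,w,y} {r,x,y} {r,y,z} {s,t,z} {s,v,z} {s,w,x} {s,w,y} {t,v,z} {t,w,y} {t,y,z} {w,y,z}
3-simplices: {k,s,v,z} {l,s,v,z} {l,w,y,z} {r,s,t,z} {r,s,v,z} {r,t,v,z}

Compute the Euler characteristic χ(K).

n_0=10 n_1=40 n_2=39 n_3=6
χ=+10−40+39−6=3

χ(K)=3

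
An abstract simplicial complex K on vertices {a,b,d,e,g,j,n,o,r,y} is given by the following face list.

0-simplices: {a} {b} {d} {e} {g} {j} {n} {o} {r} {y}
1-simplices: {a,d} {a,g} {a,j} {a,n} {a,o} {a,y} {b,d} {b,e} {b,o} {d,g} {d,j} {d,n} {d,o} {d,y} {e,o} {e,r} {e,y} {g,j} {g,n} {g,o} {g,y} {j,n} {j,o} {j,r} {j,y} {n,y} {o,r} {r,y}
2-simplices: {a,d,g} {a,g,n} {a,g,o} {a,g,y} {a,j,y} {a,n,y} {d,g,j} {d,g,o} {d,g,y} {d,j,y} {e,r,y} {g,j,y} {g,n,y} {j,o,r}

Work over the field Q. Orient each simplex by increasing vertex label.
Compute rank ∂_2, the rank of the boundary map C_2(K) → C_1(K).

rank∂_2=12

n_0=10 n_1=28 n_2=14  [Q]
∂1: piv[ad,ag,aj,an,ao,ay,bd,be,er] rk=9  ker:bo,dg,dj,dn,do,dy,eo,ey,gj,gn,go,gy,jn,jo,jr,jy,ny,or,ry
∂2: piv[adg,agn,ago,agy,ajy,any,dgj,dgo,dgy,djy,ery,jor] rk=12  ker:gjy,gny
rk∂_2=12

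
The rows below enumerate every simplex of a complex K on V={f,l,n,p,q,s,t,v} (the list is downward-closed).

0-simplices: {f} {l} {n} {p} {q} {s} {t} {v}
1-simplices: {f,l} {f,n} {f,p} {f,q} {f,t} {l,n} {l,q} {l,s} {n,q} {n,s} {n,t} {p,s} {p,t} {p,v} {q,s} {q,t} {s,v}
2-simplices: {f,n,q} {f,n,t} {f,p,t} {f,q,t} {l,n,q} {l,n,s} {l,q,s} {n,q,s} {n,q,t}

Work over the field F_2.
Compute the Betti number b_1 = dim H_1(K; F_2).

b_1=3

n_0=8 n_1=17 n_2=9  [Z2]
∂1: piv[fl,fn,fp,fq,ft,ls,pv] rk=7  ker:ln,lq,nq,ns,nt,ps,pt,qs,qt,sv
∂2: piv[fnq,fnt,fpt,fqt,lnq,lns,lqs] rk=7  ker:nqs,nqt
b_1=(17−7)−7=3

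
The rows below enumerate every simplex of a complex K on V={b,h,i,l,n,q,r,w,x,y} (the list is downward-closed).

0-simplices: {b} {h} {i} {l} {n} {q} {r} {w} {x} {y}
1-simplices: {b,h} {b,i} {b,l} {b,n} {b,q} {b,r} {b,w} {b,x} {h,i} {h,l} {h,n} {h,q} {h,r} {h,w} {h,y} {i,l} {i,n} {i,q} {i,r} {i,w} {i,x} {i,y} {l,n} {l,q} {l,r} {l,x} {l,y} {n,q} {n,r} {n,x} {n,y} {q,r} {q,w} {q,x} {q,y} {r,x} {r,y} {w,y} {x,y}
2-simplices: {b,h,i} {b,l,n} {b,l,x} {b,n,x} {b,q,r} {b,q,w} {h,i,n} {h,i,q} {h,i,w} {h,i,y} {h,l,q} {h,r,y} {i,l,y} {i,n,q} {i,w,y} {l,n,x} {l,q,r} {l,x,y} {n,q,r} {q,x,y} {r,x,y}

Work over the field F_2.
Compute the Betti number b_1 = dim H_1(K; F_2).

b_1=10

n_0=10 n_1=39 n_2=21  [Z2]
∂1: piv[bh,bi,bl,bn,bq,br,bw,bx,hy] rk=9  ker:hi,hl,hn,hq,hr,hw,il,in,iq,ir,iw,ix,iy,ln,lq,lr,lx,ly,nq,nr,nx,ny,qr,qw,qx,qy,rx,ry,wy,xy
∂2: piv[bhi,bln,blx,bnx,bqr,bqw,hin,hiq,hiw,hiy,hlq,hry,ily,inq,iwy,lqr,lxy,nqr,qxy,rxy] rk=20  ker:lnx
b_1=(39−9)−20=10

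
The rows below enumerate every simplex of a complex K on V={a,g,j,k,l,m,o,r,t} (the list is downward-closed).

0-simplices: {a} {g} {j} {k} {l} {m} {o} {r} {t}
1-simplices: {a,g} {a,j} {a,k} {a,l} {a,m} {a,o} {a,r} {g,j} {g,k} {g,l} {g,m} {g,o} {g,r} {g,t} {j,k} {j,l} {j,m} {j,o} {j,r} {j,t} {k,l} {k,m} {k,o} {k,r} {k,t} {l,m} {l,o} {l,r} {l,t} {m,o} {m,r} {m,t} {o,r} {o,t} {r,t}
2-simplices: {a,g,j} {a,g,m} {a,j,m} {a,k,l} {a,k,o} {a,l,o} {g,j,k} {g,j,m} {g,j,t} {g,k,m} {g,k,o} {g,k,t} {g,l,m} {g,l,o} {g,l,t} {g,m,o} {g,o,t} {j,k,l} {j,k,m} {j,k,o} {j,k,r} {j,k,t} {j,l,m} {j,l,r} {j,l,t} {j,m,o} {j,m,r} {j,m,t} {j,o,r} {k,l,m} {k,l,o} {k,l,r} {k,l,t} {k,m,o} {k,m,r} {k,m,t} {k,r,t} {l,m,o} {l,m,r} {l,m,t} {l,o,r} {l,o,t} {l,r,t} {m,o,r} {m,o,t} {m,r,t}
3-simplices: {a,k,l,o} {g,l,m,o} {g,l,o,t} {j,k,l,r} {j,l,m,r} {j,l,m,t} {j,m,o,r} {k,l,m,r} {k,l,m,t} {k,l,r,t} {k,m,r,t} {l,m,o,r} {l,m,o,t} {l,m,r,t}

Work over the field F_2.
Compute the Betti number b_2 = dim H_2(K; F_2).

b_2=9

n_0=9 n_1=35 n_2=46 n_3=14  [Z2]
∂1: piv[ag,aj,ak,al,am,ao,ar,gt] rk=8  ker:gj,gk,gl,gm,go,gr,jk,jl,jm,jo,jr,jt,kl,km,ko,kr,kt,lm,lo,lr,lt,mo,mr,mt,or,ot,rt
∂2: piv[agj,agm,ajm,akl,ako,alo,gjk,gjt,gkm,gko,gkt,glm,glo,glt,gmo,got,jkl,jko,jkr,jlr,jmr,jmt,jor,krt] rk=24  ker:gjm,jkm,jkt,jlm,jlt,jmo,klm,klo,klr,klt,kmo,kmr,kmt,lmo,lmr,lmt,lor,lot,lrt,mor,mot,mrt
∂3: piv[aklo,glmo,glot,jklr,jlmr,jlmt,jmor,klmr,klmt,klrt,kmrt,lmor,lmot] rk=13  ker:lmrt
b_2=(46−24)−13=9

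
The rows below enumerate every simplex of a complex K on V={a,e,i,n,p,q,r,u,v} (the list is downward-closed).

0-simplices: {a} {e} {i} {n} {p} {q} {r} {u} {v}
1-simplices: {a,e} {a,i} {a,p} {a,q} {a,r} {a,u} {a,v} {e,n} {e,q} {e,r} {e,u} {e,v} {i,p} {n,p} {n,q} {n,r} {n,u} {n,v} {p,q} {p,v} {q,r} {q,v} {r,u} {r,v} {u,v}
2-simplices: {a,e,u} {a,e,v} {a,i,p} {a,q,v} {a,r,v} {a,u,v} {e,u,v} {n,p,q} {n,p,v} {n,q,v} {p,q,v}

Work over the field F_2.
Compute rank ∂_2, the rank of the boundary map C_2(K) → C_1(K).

n_0=9 n_1=25 n_2=11  [Z2]
∂1: piv[ae,ai,ap,aq,ar,au,av,en] rk=8  ker:eq,er,eu,ev,ip,np,nq,nr,nu,nv,pq,pv,qr,qv,ru,rv,uv
∂2: piv[aeu,aev,aip,aqv,arv,auv,npq,npv,nqv] rk=9  ker:euv,pqv
rk∂_2=9

rank∂_2=9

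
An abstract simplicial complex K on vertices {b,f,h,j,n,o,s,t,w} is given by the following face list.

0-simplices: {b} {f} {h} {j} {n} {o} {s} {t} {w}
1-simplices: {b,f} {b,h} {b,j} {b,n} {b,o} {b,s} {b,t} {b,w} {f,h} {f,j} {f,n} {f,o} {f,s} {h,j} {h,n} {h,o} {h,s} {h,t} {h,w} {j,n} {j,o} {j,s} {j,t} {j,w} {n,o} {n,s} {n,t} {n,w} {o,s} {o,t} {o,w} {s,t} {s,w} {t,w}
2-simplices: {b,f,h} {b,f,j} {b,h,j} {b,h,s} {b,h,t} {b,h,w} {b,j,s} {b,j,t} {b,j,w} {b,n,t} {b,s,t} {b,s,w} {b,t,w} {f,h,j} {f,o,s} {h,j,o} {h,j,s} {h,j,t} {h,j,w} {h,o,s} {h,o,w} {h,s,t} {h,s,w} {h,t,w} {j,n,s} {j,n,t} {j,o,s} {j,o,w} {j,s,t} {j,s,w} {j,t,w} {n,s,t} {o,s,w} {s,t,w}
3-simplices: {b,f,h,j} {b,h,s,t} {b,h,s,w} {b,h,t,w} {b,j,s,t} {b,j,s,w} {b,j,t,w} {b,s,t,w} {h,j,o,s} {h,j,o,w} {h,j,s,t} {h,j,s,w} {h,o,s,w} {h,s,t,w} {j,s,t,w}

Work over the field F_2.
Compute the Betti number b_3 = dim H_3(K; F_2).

b_3=2

n_0=9 n_1=34 n_2=34 n_3=15  [Z2]
∂1: piv[bf,bh,bj,bn,bo,bs,bt,bw] rk=8  ker:fh,fj,fn,fo,fs,hj,hn,ho,hs,ht,hw,jn,jo,js,jt,jw,no,ns,nt,nw,os,ot,ow,st,sw,tw
∂2: piv[bfh,bfj,bhj,bhs,bht,bhw,bjs,bjt,bjw,bnt,bst,bsw,btw,fos,hjo,hos,how,jns,jnt] rk=19  ker:fhj,hjs,hjt,hjw,hst,hsw,htw,jos,jow,jst,jsw,jtw,nst,osw,stw
∂3: piv[bfhj,bhst,bhsw,bhtw,bjst,bjsw,bjtw,bstw,hjos,hjow,hjst,hjsw,hosw] rk=13  ker:hstw,jstw
b_3=(15−13)−0=2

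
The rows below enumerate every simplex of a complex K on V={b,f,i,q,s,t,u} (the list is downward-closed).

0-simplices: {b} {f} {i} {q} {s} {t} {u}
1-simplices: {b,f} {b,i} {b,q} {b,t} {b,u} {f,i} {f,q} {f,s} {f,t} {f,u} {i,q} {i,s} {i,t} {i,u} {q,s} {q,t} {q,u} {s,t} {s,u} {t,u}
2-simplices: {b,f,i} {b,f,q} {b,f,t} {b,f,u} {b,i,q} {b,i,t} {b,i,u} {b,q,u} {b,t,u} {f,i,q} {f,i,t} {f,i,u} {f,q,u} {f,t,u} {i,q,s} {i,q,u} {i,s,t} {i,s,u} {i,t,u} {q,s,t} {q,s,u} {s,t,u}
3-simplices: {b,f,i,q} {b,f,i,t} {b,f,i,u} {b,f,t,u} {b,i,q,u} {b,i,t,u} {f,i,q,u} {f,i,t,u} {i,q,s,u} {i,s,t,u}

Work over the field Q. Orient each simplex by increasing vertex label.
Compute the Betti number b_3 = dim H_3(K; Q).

b_3=1

n_0=7 n_1=20 n_2=22 n_3=10  [Q]
∂1: piv[bf,bi,bq,bt,bu,fs] rk=6  ker:fi,fq,ft,fu,iq,is,it,iu,qs,qt,qu,st,su,tu
∂2: piv[bfi,bfq,bft,bfu,biq,bit,biu,bqu,btu,iqs,ist,isu,qst] rk=13  ker:fiq,fit,fiu,fqu,ftu,iqu,itu,qsu,stu
∂3: piv[bfiq,bfit,bfiu,bftu,biqu,bitu,fiqu,iqsu,istu] rk=9  ker:fitu
b_3=(10−9)−0=1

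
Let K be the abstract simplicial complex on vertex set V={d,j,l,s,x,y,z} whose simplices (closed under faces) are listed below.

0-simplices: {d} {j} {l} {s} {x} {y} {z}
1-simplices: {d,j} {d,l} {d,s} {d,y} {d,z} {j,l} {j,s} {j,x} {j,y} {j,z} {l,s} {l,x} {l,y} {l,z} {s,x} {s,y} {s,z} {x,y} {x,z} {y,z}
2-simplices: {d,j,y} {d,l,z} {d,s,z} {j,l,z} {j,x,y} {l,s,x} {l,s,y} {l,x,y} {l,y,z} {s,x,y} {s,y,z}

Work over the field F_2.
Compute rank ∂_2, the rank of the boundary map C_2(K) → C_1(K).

rank∂_2=10

n_0=7 n_1=20 n_2=11  [Z2]
∂1: piv[dj,dl,ds,dy,dz,jx] rk=6  ker:jl,js,jy,jz,ls,lx,ly,lz,sx,sy,sz,xy,xz,yz
∂2: piv[djy,dlz,dsz,jlz,jxy,lsx,lsy,lxy,lyz,syz] rk=10  ker:sxy
rk∂_2=10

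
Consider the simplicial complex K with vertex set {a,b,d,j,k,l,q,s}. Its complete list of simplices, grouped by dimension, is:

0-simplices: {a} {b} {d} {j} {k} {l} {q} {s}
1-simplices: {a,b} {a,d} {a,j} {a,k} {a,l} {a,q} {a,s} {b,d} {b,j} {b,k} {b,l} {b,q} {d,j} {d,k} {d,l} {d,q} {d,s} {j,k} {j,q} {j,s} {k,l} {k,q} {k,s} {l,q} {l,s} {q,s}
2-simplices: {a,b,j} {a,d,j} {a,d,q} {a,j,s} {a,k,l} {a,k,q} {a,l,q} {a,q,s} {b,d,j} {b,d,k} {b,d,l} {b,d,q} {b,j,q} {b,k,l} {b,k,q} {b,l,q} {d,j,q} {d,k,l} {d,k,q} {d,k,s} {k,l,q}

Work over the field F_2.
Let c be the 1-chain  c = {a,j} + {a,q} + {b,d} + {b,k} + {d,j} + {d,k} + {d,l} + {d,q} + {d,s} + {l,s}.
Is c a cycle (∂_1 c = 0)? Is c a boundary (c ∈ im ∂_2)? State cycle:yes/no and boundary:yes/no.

n_0=8 n_1=26 n_2=21  [Z2]
∂1: piv[ab,ad,aj,ak,al,aq,as] rk=7  ker:bd,bj,bk,bl,bq,dj,dk,dl,dq,ds,jk,jq,js,kl,kq,ks,lq,ls,qs
∂2: piv[abj,adj,adq,ajs,akl,akq,alq,aqs,bdj,bdk,bdl,bdq,bjq,bkl,bkq,dks] rk=16  ker:blq,djq,dkl,dkq,klq
∂1c = 0
c vs im∂2: residual ≠ 0 ⇒ not boundary

cycle:yes boundary:no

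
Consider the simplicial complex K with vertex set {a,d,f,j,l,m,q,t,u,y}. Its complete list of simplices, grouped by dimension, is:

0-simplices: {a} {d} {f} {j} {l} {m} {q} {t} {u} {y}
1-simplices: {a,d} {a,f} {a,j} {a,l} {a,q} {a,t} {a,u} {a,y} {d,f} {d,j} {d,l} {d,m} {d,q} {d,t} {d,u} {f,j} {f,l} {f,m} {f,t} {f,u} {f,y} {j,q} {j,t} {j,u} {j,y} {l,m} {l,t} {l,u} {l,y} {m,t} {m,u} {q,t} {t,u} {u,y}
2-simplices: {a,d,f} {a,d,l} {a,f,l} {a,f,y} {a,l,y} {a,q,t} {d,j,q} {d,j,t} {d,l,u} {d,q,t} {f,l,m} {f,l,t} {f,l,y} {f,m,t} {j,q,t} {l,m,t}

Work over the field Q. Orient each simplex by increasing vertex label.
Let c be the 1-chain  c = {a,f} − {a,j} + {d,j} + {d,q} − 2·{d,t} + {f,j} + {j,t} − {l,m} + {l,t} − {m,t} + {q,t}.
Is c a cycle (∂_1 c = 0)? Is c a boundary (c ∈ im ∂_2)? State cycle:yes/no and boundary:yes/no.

n_0=10 n_1=34 n_2=16  [Q]
∂1: piv[ad,af,aj,al,aq,at,au,ay,dm] rk=9  ker:df,dj,dl,dq,dt,du,fj,fl,fm,ft,fu,fy,jq,jt,ju,jy,lm,lt,lu,ly,mt,mu,qt,tu,uy
∂2: piv[adf,adl,afl,afy,aly,aqt,djq,djt,dlu,dqt,flm,flt,fmt] rk=13  ker:fly,jqt,lmt
∂1c = 0
c vs im∂2: residual ≠ 0 ⇒ not boundary

cycle:yes boundary:no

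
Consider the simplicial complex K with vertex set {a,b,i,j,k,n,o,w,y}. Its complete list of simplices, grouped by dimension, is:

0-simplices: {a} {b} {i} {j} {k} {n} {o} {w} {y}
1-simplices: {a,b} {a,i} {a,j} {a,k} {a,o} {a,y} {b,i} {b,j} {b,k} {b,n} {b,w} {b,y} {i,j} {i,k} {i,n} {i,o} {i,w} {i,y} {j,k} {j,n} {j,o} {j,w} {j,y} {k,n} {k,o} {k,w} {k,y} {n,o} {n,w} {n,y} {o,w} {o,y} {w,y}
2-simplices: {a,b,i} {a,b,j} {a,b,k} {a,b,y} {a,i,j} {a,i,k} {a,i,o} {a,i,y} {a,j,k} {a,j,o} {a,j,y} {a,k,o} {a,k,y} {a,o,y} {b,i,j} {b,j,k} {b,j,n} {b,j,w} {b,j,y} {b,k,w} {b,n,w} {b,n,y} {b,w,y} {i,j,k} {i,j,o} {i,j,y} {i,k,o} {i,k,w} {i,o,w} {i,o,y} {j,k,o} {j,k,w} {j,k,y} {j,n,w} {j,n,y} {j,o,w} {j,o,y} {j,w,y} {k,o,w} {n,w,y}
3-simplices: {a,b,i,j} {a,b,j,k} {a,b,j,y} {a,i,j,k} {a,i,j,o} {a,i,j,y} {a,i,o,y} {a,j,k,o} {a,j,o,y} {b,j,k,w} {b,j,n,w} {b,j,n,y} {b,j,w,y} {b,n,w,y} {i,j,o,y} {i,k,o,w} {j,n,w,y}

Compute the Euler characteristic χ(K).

χ(K)=-1

n_0=9 n_1=33 n_2=40 n_3=17
χ=+9−33+40−17=-1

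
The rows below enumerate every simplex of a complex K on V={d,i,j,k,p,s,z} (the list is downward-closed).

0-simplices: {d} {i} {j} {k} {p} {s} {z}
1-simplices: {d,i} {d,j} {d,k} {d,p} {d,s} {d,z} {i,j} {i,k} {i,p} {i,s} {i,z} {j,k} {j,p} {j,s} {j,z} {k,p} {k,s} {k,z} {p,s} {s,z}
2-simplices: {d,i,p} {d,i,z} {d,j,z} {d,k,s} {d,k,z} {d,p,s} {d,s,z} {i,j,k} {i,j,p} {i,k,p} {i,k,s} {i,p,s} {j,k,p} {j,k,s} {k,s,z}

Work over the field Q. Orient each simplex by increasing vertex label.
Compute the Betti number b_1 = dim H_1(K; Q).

n_0=7 n_1=20 n_2=15  [Q]
∂1: piv[di,dj,dk,dp,ds,dz] rk=6  ker:ij,ik,ip,is,iz,jk,jp,js,jz,kp,ks,kz,ps,sz
∂2: piv[dip,diz,djz,dks,dkz,dps,dsz,ijk,ijp,ikp,iks,ips,jks] rk=13  ker:jkp,ksz
b_1=(20−6)−13=1

b_1=1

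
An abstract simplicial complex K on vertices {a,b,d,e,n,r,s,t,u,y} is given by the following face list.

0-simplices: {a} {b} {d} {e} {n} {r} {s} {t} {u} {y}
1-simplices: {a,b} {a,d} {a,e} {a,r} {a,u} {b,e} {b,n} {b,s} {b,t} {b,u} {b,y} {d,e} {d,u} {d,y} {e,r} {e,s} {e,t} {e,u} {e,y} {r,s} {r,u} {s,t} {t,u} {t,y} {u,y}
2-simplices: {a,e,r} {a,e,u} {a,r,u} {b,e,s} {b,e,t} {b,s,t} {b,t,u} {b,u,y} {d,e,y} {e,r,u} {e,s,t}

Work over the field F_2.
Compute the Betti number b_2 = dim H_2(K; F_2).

n_0=10 n_1=25 n_2=11  [Z2]
∂1: piv[ab,ad,ae,ar,au,bn,bs,bt,by] rk=9  ker:be,bu,de,du,dy,er,es,et,eu,ey,rs,ru,st,tu,ty,uy
∂2: piv[aer,aeu,aru,bes,bet,bst,btu,buy,dey] rk=9  ker:eru,est
b_2=(11−9)−0=2

b_2=2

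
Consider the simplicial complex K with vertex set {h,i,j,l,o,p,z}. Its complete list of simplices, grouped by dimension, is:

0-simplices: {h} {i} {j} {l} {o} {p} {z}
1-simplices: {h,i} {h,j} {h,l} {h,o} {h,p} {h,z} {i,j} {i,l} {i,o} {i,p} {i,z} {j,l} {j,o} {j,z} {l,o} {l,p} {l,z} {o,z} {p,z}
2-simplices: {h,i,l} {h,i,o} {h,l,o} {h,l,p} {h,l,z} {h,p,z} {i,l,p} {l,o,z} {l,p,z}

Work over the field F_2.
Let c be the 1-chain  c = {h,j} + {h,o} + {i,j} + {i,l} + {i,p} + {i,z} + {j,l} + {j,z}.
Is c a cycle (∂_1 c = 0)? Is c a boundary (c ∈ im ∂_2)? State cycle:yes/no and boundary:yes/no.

cycle:no boundary:no

n_0=7 n_1=19 n_2=9  [Z2]
∂1: piv[hi,hj,hl,ho,hp,hz] rk=6  ker:ij,il,io,ip,iz,jl,jo,jz,lo,lp,lz,oz,pz
∂2: piv[hil,hio,hlo,hlp,hlz,hpz,ilp,loz] rk=8  ker:lpz
∂1c = {o} + {p}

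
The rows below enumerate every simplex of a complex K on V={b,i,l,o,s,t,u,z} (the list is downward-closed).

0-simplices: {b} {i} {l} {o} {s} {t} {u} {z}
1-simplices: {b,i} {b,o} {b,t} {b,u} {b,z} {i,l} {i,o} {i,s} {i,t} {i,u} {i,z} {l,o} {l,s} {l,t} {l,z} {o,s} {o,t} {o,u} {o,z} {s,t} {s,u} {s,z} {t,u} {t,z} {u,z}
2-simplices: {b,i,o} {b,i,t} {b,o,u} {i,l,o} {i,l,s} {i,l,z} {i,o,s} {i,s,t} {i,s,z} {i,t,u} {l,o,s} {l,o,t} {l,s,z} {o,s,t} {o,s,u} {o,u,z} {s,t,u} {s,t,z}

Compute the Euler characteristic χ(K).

n_0=8 n_1=25 n_2=18
χ=+8−25+18=1

χ(K)=1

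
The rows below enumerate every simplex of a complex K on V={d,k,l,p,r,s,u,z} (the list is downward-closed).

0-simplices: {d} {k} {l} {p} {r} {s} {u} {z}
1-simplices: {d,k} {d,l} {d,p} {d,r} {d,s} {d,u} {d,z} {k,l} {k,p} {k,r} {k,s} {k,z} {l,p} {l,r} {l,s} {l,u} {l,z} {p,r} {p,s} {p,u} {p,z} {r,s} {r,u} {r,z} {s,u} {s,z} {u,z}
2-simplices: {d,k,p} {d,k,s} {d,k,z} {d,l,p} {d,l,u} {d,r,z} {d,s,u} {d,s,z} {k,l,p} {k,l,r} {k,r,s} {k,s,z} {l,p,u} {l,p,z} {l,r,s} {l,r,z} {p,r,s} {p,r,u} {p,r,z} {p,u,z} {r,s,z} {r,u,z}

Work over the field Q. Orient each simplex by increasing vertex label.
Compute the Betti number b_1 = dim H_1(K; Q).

b_1=0

n_0=8 n_1=27 n_2=22  [Q]
∂1: piv[dk,dl,dp,dr,ds,du,dz] rk=7  ker:kl,kp,kr,ks,kz,lp,lr,ls,lu,lz,pr,ps,pu,pz,rs,ru,rz,su,sz,uz
∂2: piv[dkp,dks,dkz,dlp,dlu,drz,dsu,dsz,klp,klr,krs,lpu,lpz,lrs,lrz,prs,pru,prz,puz,rsz] rk=20  ker:ksz,ruz
b_1=(27−7)−20=0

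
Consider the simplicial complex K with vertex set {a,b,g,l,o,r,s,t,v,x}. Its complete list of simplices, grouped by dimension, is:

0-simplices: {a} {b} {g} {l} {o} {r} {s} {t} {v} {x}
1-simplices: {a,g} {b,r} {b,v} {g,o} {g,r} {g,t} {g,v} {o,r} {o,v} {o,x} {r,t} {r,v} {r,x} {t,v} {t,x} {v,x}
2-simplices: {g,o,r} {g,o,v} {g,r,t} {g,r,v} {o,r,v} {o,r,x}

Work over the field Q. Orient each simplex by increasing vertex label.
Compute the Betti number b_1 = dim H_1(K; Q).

b_1=4

n_0=10 n_1=16 n_2=6  [Q]
∂1: piv[ag,br,bv,go,gr,gt,ox] rk=7  ker:gv,or,ov,rt,rv,rx,tv,tx,vx
∂2: piv[gor,gov,grt,grv,orx] rk=5  ker:orv
b_1=(16−7)−5=4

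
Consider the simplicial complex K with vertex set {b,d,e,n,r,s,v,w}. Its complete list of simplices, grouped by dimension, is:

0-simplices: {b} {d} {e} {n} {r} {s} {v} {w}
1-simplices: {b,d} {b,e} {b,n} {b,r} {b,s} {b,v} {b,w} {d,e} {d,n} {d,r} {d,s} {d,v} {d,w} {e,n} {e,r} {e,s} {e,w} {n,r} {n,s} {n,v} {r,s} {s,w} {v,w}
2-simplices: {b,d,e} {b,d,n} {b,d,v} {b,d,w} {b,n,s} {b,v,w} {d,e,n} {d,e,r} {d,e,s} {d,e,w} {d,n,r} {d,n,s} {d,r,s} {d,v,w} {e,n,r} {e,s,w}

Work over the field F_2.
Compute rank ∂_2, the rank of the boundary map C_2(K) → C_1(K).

rank∂_2=14

n_0=8 n_1=23 n_2=16  [Z2]
∂1: piv[bd,be,bn,br,bs,bv,bw] rk=7  ker:de,dn,dr,ds,dv,dw,en,er,es,ew,nr,ns,nv,rs,sw,vw
∂2: piv[bde,bdn,bdv,bdw,bns,bvw,den,der,des,dew,dnr,dns,drs,esw] rk=14  ker:dvw,enr
rk∂_2=14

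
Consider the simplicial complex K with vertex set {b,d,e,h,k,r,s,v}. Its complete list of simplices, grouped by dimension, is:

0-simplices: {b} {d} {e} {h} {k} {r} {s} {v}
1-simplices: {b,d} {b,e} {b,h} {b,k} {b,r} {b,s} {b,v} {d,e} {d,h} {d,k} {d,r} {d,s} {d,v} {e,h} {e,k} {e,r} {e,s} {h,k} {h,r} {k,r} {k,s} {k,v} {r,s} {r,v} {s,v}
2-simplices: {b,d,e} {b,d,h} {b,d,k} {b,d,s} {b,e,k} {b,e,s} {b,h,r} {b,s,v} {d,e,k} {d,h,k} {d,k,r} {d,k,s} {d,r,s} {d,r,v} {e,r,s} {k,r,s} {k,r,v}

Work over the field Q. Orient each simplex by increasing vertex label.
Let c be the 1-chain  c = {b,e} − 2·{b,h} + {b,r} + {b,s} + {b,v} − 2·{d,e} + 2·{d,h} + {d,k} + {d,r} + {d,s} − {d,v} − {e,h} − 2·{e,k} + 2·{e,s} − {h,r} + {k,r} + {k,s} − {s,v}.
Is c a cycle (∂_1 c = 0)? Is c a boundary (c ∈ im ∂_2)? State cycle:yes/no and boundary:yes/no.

cycle:no boundary:no

n_0=8 n_1=25 n_2=17  [Q]
∂1: piv[bd,be,bh,bk,br,bs,bv] rk=7  ker:de,dh,dk,dr,ds,dv,eh,ek,er,es,hk,hr,kr,ks,kv,rs,rv,sv
∂2: piv[bde,bdh,bdk,bds,bek,bes,bhr,bsv,dhk,dkr,dks,drs,drv,ers,krv] rk=15  ker:dek,krs
∂1c = −2·{b} − 2·{d} − 3·{k} + 2·{r} + 6·{s} − {v}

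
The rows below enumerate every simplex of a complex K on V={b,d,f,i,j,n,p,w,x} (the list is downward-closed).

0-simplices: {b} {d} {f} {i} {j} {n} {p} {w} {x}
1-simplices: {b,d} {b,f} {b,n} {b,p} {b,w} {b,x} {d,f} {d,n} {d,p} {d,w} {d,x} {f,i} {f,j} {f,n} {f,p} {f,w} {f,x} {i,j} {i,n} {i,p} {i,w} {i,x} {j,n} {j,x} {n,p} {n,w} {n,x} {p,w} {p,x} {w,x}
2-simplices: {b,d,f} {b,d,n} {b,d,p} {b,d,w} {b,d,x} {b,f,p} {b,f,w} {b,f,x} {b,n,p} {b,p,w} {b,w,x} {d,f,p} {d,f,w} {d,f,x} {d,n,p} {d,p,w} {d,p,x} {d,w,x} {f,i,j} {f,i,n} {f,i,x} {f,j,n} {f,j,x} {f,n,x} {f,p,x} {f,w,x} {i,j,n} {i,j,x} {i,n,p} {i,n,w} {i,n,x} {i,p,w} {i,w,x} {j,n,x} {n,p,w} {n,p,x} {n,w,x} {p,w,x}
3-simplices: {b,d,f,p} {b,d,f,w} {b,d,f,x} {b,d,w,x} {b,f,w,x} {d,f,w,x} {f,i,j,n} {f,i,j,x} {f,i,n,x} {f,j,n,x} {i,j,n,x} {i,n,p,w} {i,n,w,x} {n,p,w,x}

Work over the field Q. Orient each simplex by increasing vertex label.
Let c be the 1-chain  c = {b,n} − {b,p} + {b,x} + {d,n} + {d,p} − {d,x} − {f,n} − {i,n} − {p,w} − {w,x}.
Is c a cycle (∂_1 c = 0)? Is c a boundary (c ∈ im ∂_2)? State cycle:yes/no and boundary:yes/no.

cycle:no boundary:no

n_0=9 n_1=30 n_2=38 n_3=14  [Q]
∂1: piv[bd,bf,bn,bp,bw,bx,fi,fj] rk=8  ker:df,dn,dp,dw,dx,fn,fp,fw,fx,ij,in,ip,iw,ix,jn,jx,np,nw,nx,pw,px,wx
∂2: piv[bdf,bdn,bdp,bdw,bdx,bfp,bfw,bfx,bnp,bpw,bwx,dpx,fij,fin,fix,fjn,fjx,fnx,inp,inw,ipw,iwx] rk=22  ker:dfp,dfw,dfx,dnp,dpw,dwx,fpx,fwx,ijn,ijx,inx,jnx,npw,npx,nwx,pwx
∂3: piv[bdfp,bdfw,bdfx,bdwx,bfwx,fijn,fijx,finx,fjnx,inpw,inwx,npwx] rk=12  ker:dfwx,ijnx
∂1c = −{b} − {d} + {f} + {i} + {p} − {x}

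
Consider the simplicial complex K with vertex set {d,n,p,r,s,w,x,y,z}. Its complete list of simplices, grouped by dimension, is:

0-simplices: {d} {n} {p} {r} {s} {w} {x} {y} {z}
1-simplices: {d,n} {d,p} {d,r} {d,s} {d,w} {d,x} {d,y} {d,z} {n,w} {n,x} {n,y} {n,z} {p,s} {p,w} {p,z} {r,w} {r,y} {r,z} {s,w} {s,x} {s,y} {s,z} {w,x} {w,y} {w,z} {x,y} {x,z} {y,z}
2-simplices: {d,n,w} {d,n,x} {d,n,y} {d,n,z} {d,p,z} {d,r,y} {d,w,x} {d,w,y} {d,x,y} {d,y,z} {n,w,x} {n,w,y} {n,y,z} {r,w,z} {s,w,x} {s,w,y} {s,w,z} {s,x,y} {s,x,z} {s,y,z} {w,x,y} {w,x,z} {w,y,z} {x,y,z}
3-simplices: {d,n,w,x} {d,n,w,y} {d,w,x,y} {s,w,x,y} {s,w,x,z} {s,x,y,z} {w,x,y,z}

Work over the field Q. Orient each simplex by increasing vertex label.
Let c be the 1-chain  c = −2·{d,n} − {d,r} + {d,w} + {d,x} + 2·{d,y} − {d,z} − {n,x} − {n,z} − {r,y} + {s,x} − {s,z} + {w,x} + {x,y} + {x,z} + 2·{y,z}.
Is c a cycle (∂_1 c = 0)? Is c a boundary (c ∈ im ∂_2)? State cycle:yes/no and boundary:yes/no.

n_0=9 n_1=28 n_2=24 n_3=7  [Q]
∂1: piv[dn,dp,dr,ds,dw,dx,dy,dz] rk=8  ker:nw,nx,ny,nz,ps,pw,pz,rw,ry,rz,sw,sx,sy,sz,wx,wy,wz,xy,xz,yz
∂2: piv[dnw,dnx,dny,dnz,dpz,dry,dwx,dwy,dxy,dyz,rwz,swx,swy,swz,sxz,syz] rk=16  ker:nwx,nwy,nyz,sxy,wxy,wxz,wyz,xyz
∂3: piv[dnwx,dnwy,dwxy,swxy,swxz,sxyz,wxyz] rk=7
∂1c = 0
c vs im∂2: reduces to 0 ⇒ boundary

cycle:yes boundary:yes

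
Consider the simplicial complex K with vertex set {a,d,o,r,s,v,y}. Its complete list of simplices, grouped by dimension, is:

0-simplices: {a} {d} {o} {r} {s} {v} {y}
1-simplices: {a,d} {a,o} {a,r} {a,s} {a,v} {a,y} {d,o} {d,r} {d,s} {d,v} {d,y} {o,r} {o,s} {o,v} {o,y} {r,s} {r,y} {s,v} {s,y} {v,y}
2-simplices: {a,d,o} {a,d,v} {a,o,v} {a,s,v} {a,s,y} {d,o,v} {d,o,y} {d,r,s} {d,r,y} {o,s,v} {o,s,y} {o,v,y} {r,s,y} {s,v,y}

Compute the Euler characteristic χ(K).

χ(K)=1

n_0=7 n_1=20 n_2=14
χ=+7−20+14=1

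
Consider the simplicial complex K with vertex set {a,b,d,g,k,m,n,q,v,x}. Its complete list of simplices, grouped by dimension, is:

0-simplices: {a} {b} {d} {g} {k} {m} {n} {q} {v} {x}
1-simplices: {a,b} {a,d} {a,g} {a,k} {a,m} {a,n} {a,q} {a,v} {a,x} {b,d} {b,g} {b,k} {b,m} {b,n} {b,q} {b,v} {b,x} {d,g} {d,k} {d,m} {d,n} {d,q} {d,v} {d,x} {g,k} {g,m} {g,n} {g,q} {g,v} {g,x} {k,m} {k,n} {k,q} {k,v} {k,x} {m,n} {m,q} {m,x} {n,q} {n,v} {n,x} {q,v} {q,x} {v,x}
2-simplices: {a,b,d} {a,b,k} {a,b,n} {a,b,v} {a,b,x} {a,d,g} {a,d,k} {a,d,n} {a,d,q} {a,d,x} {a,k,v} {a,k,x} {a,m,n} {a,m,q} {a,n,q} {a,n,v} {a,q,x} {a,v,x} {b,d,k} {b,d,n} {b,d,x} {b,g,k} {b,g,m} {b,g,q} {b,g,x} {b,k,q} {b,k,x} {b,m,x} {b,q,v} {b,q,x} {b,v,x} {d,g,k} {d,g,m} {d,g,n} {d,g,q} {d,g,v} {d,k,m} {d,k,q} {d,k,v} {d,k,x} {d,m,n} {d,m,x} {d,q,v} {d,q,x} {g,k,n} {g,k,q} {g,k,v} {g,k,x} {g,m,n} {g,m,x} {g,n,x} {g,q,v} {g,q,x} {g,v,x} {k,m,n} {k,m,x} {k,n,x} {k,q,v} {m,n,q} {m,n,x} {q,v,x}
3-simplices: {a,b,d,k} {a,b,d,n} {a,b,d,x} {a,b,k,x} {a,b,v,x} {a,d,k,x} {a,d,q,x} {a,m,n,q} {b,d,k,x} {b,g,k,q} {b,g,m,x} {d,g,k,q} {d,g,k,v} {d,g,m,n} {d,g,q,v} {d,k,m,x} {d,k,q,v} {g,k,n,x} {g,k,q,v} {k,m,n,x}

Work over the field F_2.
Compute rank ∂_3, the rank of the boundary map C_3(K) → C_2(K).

rank∂_3=18

n_0=10 n_1=44 n_2=61 n_3=20  [Z2]
∂1: piv[ab,ad,ag,ak,am,an,aq,av,ax] rk=9  ker:bd,bg,bk,bm,bn,bq,bv,bx,dg,dk,dm,dn,dq,dv,dx,gk,gm,gn,gq,gv,gx,km,kn,kq,kv,kx,mn,mq,mx,nq,nv,nx,qv,qx,vx
∂2: piv[abd,abk,abn,abv,abx,adg,adk,adn,adq,adx,akv,akx,amn,amq,anq,anv,aqx,avx,bgk,bgm,bgq,bgx,bkq,bmx,bqv,bqx,dgk,dgm,dgn,dgv,dkm,dkv,dmn,gkn,gnx] rk=35  ker:bdk,bdn,bdx,bkx,bvx,dgq,dkq,dkx,dmx,dqv,dqx,gkq,gkv,gkx,gmn,gmx,gqv,gqx,gvx,kmn,kmx,knx,kqv,mnq,mnx,qvx
∂3: piv[abdk,abdn,abdx,abkx,abvx,adkx,adqx,amnq,bgkq,bgmx,dgkq,dgkv,dgmn,dgqv,dkmx,dkqv,gknx,kmnx] rk=18  ker:bdkx,gkqv
rk∂_3=18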